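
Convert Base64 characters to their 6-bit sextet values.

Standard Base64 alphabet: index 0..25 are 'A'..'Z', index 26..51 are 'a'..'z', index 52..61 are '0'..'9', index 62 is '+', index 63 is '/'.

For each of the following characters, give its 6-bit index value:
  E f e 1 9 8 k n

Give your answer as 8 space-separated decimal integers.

Answer: 4 31 30 53 61 60 36 39

Derivation:
'E': A..Z range, ord('E') − ord('A') = 4
'f': a..z range, 26 + ord('f') − ord('a') = 31
'e': a..z range, 26 + ord('e') − ord('a') = 30
'1': 0..9 range, 52 + ord('1') − ord('0') = 53
'9': 0..9 range, 52 + ord('9') − ord('0') = 61
'8': 0..9 range, 52 + ord('8') − ord('0') = 60
'k': a..z range, 26 + ord('k') − ord('a') = 36
'n': a..z range, 26 + ord('n') − ord('a') = 39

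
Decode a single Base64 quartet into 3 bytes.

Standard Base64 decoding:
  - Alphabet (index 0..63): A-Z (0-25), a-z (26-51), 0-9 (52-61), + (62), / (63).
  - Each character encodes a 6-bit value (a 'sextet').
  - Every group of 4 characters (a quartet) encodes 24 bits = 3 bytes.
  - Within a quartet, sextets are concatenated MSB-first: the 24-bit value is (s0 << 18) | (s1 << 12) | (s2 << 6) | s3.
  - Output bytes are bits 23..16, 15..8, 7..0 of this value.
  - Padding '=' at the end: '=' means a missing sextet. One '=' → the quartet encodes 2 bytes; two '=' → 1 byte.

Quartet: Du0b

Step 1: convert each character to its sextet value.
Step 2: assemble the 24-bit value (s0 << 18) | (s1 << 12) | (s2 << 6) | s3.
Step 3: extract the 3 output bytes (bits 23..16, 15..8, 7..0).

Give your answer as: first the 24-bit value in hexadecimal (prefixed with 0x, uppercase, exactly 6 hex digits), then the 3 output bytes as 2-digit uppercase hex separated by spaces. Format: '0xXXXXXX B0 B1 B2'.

Answer: 0x0EED1B 0E ED 1B

Derivation:
Sextets: D=3, u=46, 0=52, b=27
24-bit: (3<<18) | (46<<12) | (52<<6) | 27
      = 0x0C0000 | 0x02E000 | 0x000D00 | 0x00001B
      = 0x0EED1B
Bytes: (v>>16)&0xFF=0E, (v>>8)&0xFF=ED, v&0xFF=1B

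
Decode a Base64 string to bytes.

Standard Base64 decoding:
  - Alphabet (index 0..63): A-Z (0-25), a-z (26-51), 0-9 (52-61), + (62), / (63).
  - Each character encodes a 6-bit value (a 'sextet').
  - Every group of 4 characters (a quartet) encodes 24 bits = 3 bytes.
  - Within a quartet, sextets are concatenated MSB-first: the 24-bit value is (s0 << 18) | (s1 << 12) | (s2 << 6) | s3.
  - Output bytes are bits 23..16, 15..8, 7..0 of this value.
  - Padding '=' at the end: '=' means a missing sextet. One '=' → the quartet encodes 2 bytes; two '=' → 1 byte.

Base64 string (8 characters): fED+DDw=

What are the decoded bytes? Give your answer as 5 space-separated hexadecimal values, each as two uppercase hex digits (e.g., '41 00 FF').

Answer: 7C 40 FE 0C 3C

Derivation:
After char 0 ('f'=31): chars_in_quartet=1 acc=0x1F bytes_emitted=0
After char 1 ('E'=4): chars_in_quartet=2 acc=0x7C4 bytes_emitted=0
After char 2 ('D'=3): chars_in_quartet=3 acc=0x1F103 bytes_emitted=0
After char 3 ('+'=62): chars_in_quartet=4 acc=0x7C40FE -> emit 7C 40 FE, reset; bytes_emitted=3
After char 4 ('D'=3): chars_in_quartet=1 acc=0x3 bytes_emitted=3
After char 5 ('D'=3): chars_in_quartet=2 acc=0xC3 bytes_emitted=3
After char 6 ('w'=48): chars_in_quartet=3 acc=0x30F0 bytes_emitted=3
Padding '=': partial quartet acc=0x30F0 -> emit 0C 3C; bytes_emitted=5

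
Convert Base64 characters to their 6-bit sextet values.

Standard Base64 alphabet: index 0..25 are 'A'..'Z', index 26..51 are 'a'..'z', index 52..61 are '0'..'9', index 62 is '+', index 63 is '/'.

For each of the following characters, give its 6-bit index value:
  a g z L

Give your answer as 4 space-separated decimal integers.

'a': a..z range, 26 + ord('a') − ord('a') = 26
'g': a..z range, 26 + ord('g') − ord('a') = 32
'z': a..z range, 26 + ord('z') − ord('a') = 51
'L': A..Z range, ord('L') − ord('A') = 11

Answer: 26 32 51 11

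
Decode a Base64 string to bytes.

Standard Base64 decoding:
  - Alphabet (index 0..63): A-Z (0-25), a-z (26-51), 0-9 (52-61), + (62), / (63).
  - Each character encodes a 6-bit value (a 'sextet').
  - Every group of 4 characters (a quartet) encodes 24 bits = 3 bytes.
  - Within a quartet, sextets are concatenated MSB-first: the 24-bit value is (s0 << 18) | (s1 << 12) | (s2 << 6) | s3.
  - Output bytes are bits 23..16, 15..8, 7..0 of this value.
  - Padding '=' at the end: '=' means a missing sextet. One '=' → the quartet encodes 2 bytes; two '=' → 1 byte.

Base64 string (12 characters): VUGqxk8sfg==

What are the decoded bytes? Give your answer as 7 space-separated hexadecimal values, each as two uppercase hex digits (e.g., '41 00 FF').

Answer: 55 41 AA C6 4F 2C 7E

Derivation:
After char 0 ('V'=21): chars_in_quartet=1 acc=0x15 bytes_emitted=0
After char 1 ('U'=20): chars_in_quartet=2 acc=0x554 bytes_emitted=0
After char 2 ('G'=6): chars_in_quartet=3 acc=0x15506 bytes_emitted=0
After char 3 ('q'=42): chars_in_quartet=4 acc=0x5541AA -> emit 55 41 AA, reset; bytes_emitted=3
After char 4 ('x'=49): chars_in_quartet=1 acc=0x31 bytes_emitted=3
After char 5 ('k'=36): chars_in_quartet=2 acc=0xC64 bytes_emitted=3
After char 6 ('8'=60): chars_in_quartet=3 acc=0x3193C bytes_emitted=3
After char 7 ('s'=44): chars_in_quartet=4 acc=0xC64F2C -> emit C6 4F 2C, reset; bytes_emitted=6
After char 8 ('f'=31): chars_in_quartet=1 acc=0x1F bytes_emitted=6
After char 9 ('g'=32): chars_in_quartet=2 acc=0x7E0 bytes_emitted=6
Padding '==': partial quartet acc=0x7E0 -> emit 7E; bytes_emitted=7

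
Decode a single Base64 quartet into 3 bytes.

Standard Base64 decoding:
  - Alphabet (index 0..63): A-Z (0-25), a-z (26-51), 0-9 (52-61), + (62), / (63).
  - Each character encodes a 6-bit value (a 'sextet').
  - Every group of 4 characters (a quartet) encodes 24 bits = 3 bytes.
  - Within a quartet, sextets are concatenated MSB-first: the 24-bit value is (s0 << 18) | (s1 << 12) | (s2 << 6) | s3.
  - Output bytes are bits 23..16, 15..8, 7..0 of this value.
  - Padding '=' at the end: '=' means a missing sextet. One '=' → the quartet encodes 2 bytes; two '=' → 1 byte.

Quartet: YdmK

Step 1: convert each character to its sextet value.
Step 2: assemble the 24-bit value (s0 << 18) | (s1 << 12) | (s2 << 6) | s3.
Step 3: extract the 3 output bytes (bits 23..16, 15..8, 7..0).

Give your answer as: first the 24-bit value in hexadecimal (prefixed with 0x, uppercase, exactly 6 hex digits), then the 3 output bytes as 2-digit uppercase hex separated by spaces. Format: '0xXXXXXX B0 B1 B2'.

Answer: 0x61D98A 61 D9 8A

Derivation:
Sextets: Y=24, d=29, m=38, K=10
24-bit: (24<<18) | (29<<12) | (38<<6) | 10
      = 0x600000 | 0x01D000 | 0x000980 | 0x00000A
      = 0x61D98A
Bytes: (v>>16)&0xFF=61, (v>>8)&0xFF=D9, v&0xFF=8A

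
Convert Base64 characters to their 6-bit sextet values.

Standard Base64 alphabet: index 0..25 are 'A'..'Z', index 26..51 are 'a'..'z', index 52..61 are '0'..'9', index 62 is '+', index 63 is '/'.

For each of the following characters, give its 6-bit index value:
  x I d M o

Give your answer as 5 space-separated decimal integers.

Answer: 49 8 29 12 40

Derivation:
'x': a..z range, 26 + ord('x') − ord('a') = 49
'I': A..Z range, ord('I') − ord('A') = 8
'd': a..z range, 26 + ord('d') − ord('a') = 29
'M': A..Z range, ord('M') − ord('A') = 12
'o': a..z range, 26 + ord('o') − ord('a') = 40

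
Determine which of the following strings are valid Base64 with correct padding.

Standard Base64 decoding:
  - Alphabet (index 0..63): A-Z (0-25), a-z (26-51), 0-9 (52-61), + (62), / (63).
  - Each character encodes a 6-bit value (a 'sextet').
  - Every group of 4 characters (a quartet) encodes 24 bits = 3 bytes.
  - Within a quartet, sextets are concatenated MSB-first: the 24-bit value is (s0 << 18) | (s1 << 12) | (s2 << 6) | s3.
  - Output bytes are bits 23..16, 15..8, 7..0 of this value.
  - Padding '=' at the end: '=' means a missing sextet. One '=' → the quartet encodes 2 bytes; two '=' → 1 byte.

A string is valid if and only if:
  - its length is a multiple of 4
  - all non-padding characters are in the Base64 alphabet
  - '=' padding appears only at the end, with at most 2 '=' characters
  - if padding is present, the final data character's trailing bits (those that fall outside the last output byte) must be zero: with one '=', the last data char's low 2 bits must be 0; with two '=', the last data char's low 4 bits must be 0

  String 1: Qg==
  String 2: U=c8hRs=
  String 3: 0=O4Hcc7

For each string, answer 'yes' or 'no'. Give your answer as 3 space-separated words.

Answer: yes no no

Derivation:
String 1: 'Qg==' → valid
String 2: 'U=c8hRs=' → invalid (bad char(s): ['=']; '=' in middle)
String 3: '0=O4Hcc7' → invalid (bad char(s): ['=']; '=' in middle)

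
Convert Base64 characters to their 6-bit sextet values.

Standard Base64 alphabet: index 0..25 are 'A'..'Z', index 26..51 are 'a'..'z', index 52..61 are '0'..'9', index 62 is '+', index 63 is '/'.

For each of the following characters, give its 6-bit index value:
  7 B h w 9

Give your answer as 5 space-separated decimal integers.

Answer: 59 1 33 48 61

Derivation:
'7': 0..9 range, 52 + ord('7') − ord('0') = 59
'B': A..Z range, ord('B') − ord('A') = 1
'h': a..z range, 26 + ord('h') − ord('a') = 33
'w': a..z range, 26 + ord('w') − ord('a') = 48
'9': 0..9 range, 52 + ord('9') − ord('0') = 61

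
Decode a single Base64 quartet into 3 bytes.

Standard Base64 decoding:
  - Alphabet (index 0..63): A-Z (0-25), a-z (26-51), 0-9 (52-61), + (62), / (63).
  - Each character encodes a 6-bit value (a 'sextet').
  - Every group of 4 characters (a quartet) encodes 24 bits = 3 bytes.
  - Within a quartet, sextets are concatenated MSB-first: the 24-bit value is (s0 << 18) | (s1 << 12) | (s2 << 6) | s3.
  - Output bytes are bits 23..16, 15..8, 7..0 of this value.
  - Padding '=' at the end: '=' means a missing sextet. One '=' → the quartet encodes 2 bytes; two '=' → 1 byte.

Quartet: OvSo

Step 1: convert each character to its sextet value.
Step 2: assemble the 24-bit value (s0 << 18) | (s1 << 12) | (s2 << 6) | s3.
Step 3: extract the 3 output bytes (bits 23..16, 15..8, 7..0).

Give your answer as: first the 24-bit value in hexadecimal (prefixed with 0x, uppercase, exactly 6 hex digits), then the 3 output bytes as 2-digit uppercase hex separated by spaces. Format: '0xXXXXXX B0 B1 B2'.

Sextets: O=14, v=47, S=18, o=40
24-bit: (14<<18) | (47<<12) | (18<<6) | 40
      = 0x380000 | 0x02F000 | 0x000480 | 0x000028
      = 0x3AF4A8
Bytes: (v>>16)&0xFF=3A, (v>>8)&0xFF=F4, v&0xFF=A8

Answer: 0x3AF4A8 3A F4 A8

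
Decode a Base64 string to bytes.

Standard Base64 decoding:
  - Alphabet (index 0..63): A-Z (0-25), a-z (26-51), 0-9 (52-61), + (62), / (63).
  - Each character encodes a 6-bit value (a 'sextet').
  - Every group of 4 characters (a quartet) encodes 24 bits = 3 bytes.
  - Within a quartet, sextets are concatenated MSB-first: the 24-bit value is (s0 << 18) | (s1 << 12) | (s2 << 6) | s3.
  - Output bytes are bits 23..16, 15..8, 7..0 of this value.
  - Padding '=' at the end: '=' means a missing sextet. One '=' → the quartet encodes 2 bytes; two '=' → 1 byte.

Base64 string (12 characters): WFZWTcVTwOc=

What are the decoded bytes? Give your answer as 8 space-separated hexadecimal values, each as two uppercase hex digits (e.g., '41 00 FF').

Answer: 58 56 56 4D C5 53 C0 E7

Derivation:
After char 0 ('W'=22): chars_in_quartet=1 acc=0x16 bytes_emitted=0
After char 1 ('F'=5): chars_in_quartet=2 acc=0x585 bytes_emitted=0
After char 2 ('Z'=25): chars_in_quartet=3 acc=0x16159 bytes_emitted=0
After char 3 ('W'=22): chars_in_quartet=4 acc=0x585656 -> emit 58 56 56, reset; bytes_emitted=3
After char 4 ('T'=19): chars_in_quartet=1 acc=0x13 bytes_emitted=3
After char 5 ('c'=28): chars_in_quartet=2 acc=0x4DC bytes_emitted=3
After char 6 ('V'=21): chars_in_quartet=3 acc=0x13715 bytes_emitted=3
After char 7 ('T'=19): chars_in_quartet=4 acc=0x4DC553 -> emit 4D C5 53, reset; bytes_emitted=6
After char 8 ('w'=48): chars_in_quartet=1 acc=0x30 bytes_emitted=6
After char 9 ('O'=14): chars_in_quartet=2 acc=0xC0E bytes_emitted=6
After char 10 ('c'=28): chars_in_quartet=3 acc=0x3039C bytes_emitted=6
Padding '=': partial quartet acc=0x3039C -> emit C0 E7; bytes_emitted=8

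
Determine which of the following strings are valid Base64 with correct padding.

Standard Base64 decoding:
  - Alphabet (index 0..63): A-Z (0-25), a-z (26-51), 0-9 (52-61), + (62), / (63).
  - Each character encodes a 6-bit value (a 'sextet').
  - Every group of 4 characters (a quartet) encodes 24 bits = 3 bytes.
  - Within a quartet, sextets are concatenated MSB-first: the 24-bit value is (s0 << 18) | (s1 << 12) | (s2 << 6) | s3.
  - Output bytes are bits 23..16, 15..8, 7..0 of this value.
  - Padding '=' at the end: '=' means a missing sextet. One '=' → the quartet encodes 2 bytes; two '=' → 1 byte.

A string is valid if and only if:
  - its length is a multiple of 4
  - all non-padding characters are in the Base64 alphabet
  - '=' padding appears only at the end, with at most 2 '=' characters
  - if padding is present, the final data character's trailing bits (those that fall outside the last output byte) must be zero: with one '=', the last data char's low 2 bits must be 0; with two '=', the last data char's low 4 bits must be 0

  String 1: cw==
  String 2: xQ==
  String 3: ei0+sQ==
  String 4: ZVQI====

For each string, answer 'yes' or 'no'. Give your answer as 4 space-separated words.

Answer: yes yes yes no

Derivation:
String 1: 'cw==' → valid
String 2: 'xQ==' → valid
String 3: 'ei0+sQ==' → valid
String 4: 'ZVQI====' → invalid (4 pad chars (max 2))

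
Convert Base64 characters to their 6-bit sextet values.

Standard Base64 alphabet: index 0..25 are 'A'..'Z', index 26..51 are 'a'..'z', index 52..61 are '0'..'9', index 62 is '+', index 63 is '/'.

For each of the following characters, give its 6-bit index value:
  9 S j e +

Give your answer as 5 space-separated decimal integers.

'9': 0..9 range, 52 + ord('9') − ord('0') = 61
'S': A..Z range, ord('S') − ord('A') = 18
'j': a..z range, 26 + ord('j') − ord('a') = 35
'e': a..z range, 26 + ord('e') − ord('a') = 30
'+': index 62

Answer: 61 18 35 30 62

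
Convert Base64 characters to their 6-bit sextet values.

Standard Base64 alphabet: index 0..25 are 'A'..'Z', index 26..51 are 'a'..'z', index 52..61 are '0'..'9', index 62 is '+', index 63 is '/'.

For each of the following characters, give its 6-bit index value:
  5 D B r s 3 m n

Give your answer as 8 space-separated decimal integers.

'5': 0..9 range, 52 + ord('5') − ord('0') = 57
'D': A..Z range, ord('D') − ord('A') = 3
'B': A..Z range, ord('B') − ord('A') = 1
'r': a..z range, 26 + ord('r') − ord('a') = 43
's': a..z range, 26 + ord('s') − ord('a') = 44
'3': 0..9 range, 52 + ord('3') − ord('0') = 55
'm': a..z range, 26 + ord('m') − ord('a') = 38
'n': a..z range, 26 + ord('n') − ord('a') = 39

Answer: 57 3 1 43 44 55 38 39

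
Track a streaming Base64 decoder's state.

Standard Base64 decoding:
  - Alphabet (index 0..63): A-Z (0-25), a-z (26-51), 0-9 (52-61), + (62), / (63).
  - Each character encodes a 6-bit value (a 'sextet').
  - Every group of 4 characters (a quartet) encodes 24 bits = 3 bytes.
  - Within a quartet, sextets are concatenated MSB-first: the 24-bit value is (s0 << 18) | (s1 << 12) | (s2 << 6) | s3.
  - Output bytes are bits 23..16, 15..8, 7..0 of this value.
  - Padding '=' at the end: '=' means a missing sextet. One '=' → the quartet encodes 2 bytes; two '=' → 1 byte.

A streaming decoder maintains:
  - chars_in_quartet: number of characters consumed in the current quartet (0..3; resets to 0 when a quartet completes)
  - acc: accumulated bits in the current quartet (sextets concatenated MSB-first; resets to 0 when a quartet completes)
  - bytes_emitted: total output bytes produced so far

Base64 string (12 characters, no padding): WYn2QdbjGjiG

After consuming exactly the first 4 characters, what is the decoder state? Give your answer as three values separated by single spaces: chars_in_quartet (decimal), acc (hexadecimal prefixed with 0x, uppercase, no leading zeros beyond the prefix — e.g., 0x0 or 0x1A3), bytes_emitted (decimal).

Answer: 0 0x0 3

Derivation:
After char 0 ('W'=22): chars_in_quartet=1 acc=0x16 bytes_emitted=0
After char 1 ('Y'=24): chars_in_quartet=2 acc=0x598 bytes_emitted=0
After char 2 ('n'=39): chars_in_quartet=3 acc=0x16627 bytes_emitted=0
After char 3 ('2'=54): chars_in_quartet=4 acc=0x5989F6 -> emit 59 89 F6, reset; bytes_emitted=3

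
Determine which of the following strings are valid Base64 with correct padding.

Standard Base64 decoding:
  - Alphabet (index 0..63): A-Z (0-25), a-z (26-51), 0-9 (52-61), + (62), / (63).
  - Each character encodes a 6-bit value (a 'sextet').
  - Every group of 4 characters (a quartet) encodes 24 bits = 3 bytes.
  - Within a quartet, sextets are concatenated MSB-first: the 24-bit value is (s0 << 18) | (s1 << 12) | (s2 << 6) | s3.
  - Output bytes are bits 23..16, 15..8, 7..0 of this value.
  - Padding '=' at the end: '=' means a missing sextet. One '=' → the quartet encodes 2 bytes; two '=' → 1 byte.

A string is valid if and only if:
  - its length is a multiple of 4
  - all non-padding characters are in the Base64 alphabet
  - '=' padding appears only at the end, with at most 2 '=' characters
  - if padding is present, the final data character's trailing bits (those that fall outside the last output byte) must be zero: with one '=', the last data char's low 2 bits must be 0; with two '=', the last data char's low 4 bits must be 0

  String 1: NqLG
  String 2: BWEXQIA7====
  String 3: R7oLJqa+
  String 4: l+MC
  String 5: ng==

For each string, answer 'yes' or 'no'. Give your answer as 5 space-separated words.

Answer: yes no yes yes yes

Derivation:
String 1: 'NqLG' → valid
String 2: 'BWEXQIA7====' → invalid (4 pad chars (max 2))
String 3: 'R7oLJqa+' → valid
String 4: 'l+MC' → valid
String 5: 'ng==' → valid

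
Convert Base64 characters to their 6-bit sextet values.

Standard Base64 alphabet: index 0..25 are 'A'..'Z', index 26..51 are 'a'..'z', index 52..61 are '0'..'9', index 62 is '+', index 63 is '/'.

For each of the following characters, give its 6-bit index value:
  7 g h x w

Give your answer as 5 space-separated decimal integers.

'7': 0..9 range, 52 + ord('7') − ord('0') = 59
'g': a..z range, 26 + ord('g') − ord('a') = 32
'h': a..z range, 26 + ord('h') − ord('a') = 33
'x': a..z range, 26 + ord('x') − ord('a') = 49
'w': a..z range, 26 + ord('w') − ord('a') = 48

Answer: 59 32 33 49 48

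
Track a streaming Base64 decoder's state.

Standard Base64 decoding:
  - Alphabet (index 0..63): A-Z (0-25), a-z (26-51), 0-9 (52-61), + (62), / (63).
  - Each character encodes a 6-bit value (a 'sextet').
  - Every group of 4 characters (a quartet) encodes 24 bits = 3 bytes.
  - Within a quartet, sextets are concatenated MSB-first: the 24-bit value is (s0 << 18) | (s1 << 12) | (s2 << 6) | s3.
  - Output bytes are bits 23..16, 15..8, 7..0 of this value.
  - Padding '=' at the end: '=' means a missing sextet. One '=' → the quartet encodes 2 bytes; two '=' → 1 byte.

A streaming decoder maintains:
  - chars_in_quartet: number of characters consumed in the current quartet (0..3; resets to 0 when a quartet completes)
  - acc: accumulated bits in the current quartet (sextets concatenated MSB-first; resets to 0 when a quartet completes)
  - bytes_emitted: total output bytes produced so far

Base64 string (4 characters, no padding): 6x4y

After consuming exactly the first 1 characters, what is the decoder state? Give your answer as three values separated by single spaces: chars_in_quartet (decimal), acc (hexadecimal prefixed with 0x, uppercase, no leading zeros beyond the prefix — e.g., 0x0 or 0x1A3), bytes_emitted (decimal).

Answer: 1 0x3A 0

Derivation:
After char 0 ('6'=58): chars_in_quartet=1 acc=0x3A bytes_emitted=0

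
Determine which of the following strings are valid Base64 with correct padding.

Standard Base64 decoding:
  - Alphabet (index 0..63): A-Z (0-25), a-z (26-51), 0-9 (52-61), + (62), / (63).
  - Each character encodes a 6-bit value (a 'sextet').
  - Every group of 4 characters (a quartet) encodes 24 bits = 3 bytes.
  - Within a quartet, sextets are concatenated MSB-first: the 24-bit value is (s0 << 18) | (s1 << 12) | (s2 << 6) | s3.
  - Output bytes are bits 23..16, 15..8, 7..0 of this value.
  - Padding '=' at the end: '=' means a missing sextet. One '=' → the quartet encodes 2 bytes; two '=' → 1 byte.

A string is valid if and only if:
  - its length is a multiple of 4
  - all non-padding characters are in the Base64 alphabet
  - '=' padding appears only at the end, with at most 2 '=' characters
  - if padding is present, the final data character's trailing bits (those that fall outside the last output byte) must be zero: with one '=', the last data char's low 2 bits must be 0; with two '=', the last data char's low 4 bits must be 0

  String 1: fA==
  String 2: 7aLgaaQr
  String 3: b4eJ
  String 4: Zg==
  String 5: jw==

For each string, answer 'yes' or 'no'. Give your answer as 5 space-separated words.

String 1: 'fA==' → valid
String 2: '7aLgaaQr' → valid
String 3: 'b4eJ' → valid
String 4: 'Zg==' → valid
String 5: 'jw==' → valid

Answer: yes yes yes yes yes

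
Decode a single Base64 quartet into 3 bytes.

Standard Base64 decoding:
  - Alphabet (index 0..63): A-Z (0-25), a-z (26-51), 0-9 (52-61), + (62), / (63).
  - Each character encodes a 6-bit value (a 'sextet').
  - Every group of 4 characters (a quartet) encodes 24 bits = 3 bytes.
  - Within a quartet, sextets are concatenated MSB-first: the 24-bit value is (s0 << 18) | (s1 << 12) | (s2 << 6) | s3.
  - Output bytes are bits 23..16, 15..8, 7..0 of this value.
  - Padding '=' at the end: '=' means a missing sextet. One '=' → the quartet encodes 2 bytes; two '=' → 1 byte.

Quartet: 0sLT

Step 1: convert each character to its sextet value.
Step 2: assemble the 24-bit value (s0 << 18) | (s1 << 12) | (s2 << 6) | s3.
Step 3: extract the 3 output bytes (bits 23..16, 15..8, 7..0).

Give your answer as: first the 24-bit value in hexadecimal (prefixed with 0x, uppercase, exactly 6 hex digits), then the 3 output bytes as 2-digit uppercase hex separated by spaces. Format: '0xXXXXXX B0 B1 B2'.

Answer: 0xD2C2D3 D2 C2 D3

Derivation:
Sextets: 0=52, s=44, L=11, T=19
24-bit: (52<<18) | (44<<12) | (11<<6) | 19
      = 0xD00000 | 0x02C000 | 0x0002C0 | 0x000013
      = 0xD2C2D3
Bytes: (v>>16)&0xFF=D2, (v>>8)&0xFF=C2, v&0xFF=D3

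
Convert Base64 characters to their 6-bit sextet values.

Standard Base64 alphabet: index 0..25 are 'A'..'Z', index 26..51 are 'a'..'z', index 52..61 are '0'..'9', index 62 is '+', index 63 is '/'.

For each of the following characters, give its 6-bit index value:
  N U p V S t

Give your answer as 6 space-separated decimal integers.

'N': A..Z range, ord('N') − ord('A') = 13
'U': A..Z range, ord('U') − ord('A') = 20
'p': a..z range, 26 + ord('p') − ord('a') = 41
'V': A..Z range, ord('V') − ord('A') = 21
'S': A..Z range, ord('S') − ord('A') = 18
't': a..z range, 26 + ord('t') − ord('a') = 45

Answer: 13 20 41 21 18 45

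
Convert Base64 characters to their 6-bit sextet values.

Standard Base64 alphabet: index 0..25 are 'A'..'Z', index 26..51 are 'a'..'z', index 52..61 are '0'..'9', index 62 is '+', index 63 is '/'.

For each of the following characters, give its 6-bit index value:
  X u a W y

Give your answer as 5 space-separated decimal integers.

Answer: 23 46 26 22 50

Derivation:
'X': A..Z range, ord('X') − ord('A') = 23
'u': a..z range, 26 + ord('u') − ord('a') = 46
'a': a..z range, 26 + ord('a') − ord('a') = 26
'W': A..Z range, ord('W') − ord('A') = 22
'y': a..z range, 26 + ord('y') − ord('a') = 50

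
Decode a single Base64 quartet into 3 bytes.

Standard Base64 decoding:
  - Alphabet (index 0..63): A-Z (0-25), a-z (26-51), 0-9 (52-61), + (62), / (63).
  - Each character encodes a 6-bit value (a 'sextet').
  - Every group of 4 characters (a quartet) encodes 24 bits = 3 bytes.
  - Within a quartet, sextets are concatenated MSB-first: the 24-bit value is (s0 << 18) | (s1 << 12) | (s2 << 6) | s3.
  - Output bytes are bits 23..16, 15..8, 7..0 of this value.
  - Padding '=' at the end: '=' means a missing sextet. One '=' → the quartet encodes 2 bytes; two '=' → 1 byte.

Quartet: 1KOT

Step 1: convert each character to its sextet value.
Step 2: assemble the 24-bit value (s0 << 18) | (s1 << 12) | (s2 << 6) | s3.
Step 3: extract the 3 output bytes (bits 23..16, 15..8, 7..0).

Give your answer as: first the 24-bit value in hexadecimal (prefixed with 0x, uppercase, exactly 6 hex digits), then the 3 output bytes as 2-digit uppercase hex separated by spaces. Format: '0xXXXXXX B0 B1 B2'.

Answer: 0xD4A393 D4 A3 93

Derivation:
Sextets: 1=53, K=10, O=14, T=19
24-bit: (53<<18) | (10<<12) | (14<<6) | 19
      = 0xD40000 | 0x00A000 | 0x000380 | 0x000013
      = 0xD4A393
Bytes: (v>>16)&0xFF=D4, (v>>8)&0xFF=A3, v&0xFF=93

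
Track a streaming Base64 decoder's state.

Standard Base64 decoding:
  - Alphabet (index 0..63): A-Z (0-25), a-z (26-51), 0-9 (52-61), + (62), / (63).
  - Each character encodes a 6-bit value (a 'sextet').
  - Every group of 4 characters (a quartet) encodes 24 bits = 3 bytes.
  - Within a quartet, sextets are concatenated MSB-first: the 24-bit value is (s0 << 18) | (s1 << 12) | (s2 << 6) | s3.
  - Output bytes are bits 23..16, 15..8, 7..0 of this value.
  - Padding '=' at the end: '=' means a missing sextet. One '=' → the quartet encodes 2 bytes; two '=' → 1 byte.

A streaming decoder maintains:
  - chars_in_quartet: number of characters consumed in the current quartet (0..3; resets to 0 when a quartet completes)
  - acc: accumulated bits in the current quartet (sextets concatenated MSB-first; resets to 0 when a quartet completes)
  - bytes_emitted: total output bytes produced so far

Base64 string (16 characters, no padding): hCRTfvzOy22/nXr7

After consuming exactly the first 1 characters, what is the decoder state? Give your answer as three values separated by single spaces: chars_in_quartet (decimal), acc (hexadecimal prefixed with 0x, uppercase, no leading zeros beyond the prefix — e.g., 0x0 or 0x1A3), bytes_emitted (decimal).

Answer: 1 0x21 0

Derivation:
After char 0 ('h'=33): chars_in_quartet=1 acc=0x21 bytes_emitted=0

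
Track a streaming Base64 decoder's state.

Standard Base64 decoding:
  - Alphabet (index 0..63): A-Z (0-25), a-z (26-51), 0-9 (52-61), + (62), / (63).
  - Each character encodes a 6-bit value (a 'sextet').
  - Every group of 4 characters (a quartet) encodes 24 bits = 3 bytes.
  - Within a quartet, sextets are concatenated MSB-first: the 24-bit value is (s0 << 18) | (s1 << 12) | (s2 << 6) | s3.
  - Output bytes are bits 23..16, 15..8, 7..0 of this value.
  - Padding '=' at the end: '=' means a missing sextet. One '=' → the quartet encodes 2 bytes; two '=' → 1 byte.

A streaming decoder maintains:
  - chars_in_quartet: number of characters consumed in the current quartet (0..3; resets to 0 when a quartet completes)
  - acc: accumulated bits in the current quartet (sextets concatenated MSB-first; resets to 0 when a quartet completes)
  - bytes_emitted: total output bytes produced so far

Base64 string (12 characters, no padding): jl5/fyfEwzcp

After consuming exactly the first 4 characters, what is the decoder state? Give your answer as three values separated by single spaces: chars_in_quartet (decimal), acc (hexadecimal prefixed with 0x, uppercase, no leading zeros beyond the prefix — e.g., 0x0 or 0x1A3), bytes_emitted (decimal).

After char 0 ('j'=35): chars_in_quartet=1 acc=0x23 bytes_emitted=0
After char 1 ('l'=37): chars_in_quartet=2 acc=0x8E5 bytes_emitted=0
After char 2 ('5'=57): chars_in_quartet=3 acc=0x23979 bytes_emitted=0
After char 3 ('/'=63): chars_in_quartet=4 acc=0x8E5E7F -> emit 8E 5E 7F, reset; bytes_emitted=3

Answer: 0 0x0 3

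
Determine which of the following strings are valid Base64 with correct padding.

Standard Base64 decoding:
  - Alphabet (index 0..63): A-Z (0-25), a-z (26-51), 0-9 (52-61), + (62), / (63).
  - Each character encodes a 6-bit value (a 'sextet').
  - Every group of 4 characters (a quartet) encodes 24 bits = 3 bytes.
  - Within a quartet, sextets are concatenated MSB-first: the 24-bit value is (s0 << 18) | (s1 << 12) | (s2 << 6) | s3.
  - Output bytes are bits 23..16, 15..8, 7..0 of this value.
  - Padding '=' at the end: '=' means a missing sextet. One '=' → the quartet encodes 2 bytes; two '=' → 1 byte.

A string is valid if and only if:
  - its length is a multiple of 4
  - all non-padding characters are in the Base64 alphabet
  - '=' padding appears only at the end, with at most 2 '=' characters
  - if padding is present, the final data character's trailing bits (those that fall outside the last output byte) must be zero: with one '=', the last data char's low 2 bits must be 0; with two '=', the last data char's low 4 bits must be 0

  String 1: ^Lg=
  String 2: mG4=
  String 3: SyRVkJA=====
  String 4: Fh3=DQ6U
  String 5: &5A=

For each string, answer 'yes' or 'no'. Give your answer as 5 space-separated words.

Answer: no yes no no no

Derivation:
String 1: '^Lg=' → invalid (bad char(s): ['^'])
String 2: 'mG4=' → valid
String 3: 'SyRVkJA=====' → invalid (5 pad chars (max 2))
String 4: 'Fh3=DQ6U' → invalid (bad char(s): ['=']; '=' in middle)
String 5: '&5A=' → invalid (bad char(s): ['&'])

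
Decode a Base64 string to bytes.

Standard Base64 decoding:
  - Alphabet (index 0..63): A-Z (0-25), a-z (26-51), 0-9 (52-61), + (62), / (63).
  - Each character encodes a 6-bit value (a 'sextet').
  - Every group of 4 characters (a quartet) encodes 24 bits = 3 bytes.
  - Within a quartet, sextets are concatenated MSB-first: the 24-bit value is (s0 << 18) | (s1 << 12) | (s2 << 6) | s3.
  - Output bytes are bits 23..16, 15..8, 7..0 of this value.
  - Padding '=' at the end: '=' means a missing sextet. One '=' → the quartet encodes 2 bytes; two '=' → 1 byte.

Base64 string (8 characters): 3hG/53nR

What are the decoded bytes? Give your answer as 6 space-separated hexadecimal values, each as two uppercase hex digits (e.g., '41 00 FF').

After char 0 ('3'=55): chars_in_quartet=1 acc=0x37 bytes_emitted=0
After char 1 ('h'=33): chars_in_quartet=2 acc=0xDE1 bytes_emitted=0
After char 2 ('G'=6): chars_in_quartet=3 acc=0x37846 bytes_emitted=0
After char 3 ('/'=63): chars_in_quartet=4 acc=0xDE11BF -> emit DE 11 BF, reset; bytes_emitted=3
After char 4 ('5'=57): chars_in_quartet=1 acc=0x39 bytes_emitted=3
After char 5 ('3'=55): chars_in_quartet=2 acc=0xE77 bytes_emitted=3
After char 6 ('n'=39): chars_in_quartet=3 acc=0x39DE7 bytes_emitted=3
After char 7 ('R'=17): chars_in_quartet=4 acc=0xE779D1 -> emit E7 79 D1, reset; bytes_emitted=6

Answer: DE 11 BF E7 79 D1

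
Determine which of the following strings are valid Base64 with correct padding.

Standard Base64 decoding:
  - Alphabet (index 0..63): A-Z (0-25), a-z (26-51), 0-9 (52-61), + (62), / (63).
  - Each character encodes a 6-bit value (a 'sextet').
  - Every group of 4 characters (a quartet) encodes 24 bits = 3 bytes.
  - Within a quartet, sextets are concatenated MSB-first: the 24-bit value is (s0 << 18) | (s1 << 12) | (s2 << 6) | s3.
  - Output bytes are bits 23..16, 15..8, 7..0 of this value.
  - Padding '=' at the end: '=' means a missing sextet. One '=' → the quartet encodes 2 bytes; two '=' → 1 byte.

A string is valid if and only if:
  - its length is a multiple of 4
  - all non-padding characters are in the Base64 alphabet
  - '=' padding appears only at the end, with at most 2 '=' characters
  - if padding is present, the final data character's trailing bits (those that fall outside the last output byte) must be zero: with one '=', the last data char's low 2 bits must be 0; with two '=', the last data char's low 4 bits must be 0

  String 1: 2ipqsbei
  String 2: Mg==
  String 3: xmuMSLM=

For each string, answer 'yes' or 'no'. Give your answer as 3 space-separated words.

String 1: '2ipqsbei' → valid
String 2: 'Mg==' → valid
String 3: 'xmuMSLM=' → valid

Answer: yes yes yes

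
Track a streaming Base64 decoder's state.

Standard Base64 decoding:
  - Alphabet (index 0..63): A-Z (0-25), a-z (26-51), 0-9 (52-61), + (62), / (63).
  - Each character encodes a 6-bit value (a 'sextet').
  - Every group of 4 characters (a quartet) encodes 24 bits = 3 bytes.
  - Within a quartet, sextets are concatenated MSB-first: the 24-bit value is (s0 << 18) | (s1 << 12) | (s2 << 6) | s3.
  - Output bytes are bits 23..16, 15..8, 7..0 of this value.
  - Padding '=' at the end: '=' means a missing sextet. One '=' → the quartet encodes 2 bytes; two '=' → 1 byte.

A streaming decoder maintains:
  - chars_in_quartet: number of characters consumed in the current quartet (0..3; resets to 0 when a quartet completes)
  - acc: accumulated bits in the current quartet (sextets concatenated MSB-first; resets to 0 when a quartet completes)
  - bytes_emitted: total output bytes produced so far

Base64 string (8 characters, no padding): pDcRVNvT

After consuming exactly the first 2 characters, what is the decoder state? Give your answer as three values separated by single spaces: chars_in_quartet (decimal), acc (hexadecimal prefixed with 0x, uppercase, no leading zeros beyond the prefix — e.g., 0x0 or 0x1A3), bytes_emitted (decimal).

Answer: 2 0xA43 0

Derivation:
After char 0 ('p'=41): chars_in_quartet=1 acc=0x29 bytes_emitted=0
After char 1 ('D'=3): chars_in_quartet=2 acc=0xA43 bytes_emitted=0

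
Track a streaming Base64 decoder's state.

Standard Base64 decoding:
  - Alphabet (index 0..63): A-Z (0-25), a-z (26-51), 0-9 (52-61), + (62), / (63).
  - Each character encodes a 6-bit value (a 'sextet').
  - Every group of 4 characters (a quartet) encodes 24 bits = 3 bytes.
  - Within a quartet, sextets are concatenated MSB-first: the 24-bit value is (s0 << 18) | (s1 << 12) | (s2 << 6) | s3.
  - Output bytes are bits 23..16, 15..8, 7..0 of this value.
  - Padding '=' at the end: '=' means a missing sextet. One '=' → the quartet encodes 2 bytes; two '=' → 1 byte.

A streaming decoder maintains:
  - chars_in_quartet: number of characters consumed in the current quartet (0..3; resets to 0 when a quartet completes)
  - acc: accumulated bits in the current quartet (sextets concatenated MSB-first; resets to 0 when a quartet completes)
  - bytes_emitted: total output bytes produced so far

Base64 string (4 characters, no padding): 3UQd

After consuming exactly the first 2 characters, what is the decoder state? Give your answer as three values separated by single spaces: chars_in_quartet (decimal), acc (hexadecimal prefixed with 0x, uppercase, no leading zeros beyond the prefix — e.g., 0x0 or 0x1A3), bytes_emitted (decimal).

After char 0 ('3'=55): chars_in_quartet=1 acc=0x37 bytes_emitted=0
After char 1 ('U'=20): chars_in_quartet=2 acc=0xDD4 bytes_emitted=0

Answer: 2 0xDD4 0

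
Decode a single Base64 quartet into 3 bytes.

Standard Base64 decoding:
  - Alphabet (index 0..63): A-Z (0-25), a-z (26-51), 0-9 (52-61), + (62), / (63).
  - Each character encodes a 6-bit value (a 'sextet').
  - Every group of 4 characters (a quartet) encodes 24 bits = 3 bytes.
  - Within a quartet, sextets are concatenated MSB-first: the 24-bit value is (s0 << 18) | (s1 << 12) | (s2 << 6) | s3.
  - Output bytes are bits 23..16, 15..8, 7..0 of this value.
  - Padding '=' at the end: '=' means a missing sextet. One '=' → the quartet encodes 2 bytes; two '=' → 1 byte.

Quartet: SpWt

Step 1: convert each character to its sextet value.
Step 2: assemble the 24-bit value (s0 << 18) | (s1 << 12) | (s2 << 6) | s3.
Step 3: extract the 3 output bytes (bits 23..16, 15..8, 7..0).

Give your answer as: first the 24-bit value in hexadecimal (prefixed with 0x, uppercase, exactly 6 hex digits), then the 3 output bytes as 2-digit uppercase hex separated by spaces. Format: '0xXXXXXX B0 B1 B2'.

Answer: 0x4A95AD 4A 95 AD

Derivation:
Sextets: S=18, p=41, W=22, t=45
24-bit: (18<<18) | (41<<12) | (22<<6) | 45
      = 0x480000 | 0x029000 | 0x000580 | 0x00002D
      = 0x4A95AD
Bytes: (v>>16)&0xFF=4A, (v>>8)&0xFF=95, v&0xFF=AD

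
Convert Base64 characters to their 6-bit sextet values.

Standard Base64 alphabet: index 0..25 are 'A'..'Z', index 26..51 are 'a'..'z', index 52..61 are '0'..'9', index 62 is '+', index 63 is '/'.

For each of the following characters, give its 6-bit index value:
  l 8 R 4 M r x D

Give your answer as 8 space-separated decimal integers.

Answer: 37 60 17 56 12 43 49 3

Derivation:
'l': a..z range, 26 + ord('l') − ord('a') = 37
'8': 0..9 range, 52 + ord('8') − ord('0') = 60
'R': A..Z range, ord('R') − ord('A') = 17
'4': 0..9 range, 52 + ord('4') − ord('0') = 56
'M': A..Z range, ord('M') − ord('A') = 12
'r': a..z range, 26 + ord('r') − ord('a') = 43
'x': a..z range, 26 + ord('x') − ord('a') = 49
'D': A..Z range, ord('D') − ord('A') = 3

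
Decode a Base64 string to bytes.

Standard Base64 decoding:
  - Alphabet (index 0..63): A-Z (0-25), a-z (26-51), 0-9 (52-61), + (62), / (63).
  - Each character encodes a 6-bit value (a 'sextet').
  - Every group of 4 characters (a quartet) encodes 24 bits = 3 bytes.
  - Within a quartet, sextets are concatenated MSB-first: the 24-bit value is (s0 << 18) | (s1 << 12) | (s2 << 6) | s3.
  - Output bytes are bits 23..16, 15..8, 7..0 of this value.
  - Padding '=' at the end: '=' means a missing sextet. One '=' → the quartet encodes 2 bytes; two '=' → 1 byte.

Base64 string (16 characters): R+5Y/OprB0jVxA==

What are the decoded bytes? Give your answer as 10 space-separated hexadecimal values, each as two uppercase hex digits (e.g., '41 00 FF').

After char 0 ('R'=17): chars_in_quartet=1 acc=0x11 bytes_emitted=0
After char 1 ('+'=62): chars_in_quartet=2 acc=0x47E bytes_emitted=0
After char 2 ('5'=57): chars_in_quartet=3 acc=0x11FB9 bytes_emitted=0
After char 3 ('Y'=24): chars_in_quartet=4 acc=0x47EE58 -> emit 47 EE 58, reset; bytes_emitted=3
After char 4 ('/'=63): chars_in_quartet=1 acc=0x3F bytes_emitted=3
After char 5 ('O'=14): chars_in_quartet=2 acc=0xFCE bytes_emitted=3
After char 6 ('p'=41): chars_in_quartet=3 acc=0x3F3A9 bytes_emitted=3
After char 7 ('r'=43): chars_in_quartet=4 acc=0xFCEA6B -> emit FC EA 6B, reset; bytes_emitted=6
After char 8 ('B'=1): chars_in_quartet=1 acc=0x1 bytes_emitted=6
After char 9 ('0'=52): chars_in_quartet=2 acc=0x74 bytes_emitted=6
After char 10 ('j'=35): chars_in_quartet=3 acc=0x1D23 bytes_emitted=6
After char 11 ('V'=21): chars_in_quartet=4 acc=0x748D5 -> emit 07 48 D5, reset; bytes_emitted=9
After char 12 ('x'=49): chars_in_quartet=1 acc=0x31 bytes_emitted=9
After char 13 ('A'=0): chars_in_quartet=2 acc=0xC40 bytes_emitted=9
Padding '==': partial quartet acc=0xC40 -> emit C4; bytes_emitted=10

Answer: 47 EE 58 FC EA 6B 07 48 D5 C4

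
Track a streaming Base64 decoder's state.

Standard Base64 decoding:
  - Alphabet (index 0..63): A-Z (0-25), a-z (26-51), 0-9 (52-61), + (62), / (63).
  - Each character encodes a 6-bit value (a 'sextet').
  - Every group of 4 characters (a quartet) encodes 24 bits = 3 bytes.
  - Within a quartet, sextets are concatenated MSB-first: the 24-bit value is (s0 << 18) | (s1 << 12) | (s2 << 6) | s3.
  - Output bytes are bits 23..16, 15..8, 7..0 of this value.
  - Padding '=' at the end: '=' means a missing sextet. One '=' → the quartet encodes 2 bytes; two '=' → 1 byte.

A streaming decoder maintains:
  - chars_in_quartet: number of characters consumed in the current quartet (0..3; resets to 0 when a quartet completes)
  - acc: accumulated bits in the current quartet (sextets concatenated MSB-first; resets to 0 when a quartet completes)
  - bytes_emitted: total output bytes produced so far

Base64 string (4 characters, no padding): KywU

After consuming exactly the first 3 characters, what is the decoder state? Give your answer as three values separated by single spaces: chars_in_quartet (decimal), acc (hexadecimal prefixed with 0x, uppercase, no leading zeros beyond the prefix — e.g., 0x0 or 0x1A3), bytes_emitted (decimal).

Answer: 3 0xACB0 0

Derivation:
After char 0 ('K'=10): chars_in_quartet=1 acc=0xA bytes_emitted=0
After char 1 ('y'=50): chars_in_quartet=2 acc=0x2B2 bytes_emitted=0
After char 2 ('w'=48): chars_in_quartet=3 acc=0xACB0 bytes_emitted=0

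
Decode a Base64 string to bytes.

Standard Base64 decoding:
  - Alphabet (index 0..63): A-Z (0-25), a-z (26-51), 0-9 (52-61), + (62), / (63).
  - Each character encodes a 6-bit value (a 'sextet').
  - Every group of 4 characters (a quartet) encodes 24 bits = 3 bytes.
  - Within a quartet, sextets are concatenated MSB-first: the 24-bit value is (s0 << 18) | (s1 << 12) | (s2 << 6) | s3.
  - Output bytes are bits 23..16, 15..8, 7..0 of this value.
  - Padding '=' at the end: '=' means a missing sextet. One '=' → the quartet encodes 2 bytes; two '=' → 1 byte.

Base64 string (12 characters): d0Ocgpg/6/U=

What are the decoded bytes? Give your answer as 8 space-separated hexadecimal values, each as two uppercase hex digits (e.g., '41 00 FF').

After char 0 ('d'=29): chars_in_quartet=1 acc=0x1D bytes_emitted=0
After char 1 ('0'=52): chars_in_quartet=2 acc=0x774 bytes_emitted=0
After char 2 ('O'=14): chars_in_quartet=3 acc=0x1DD0E bytes_emitted=0
After char 3 ('c'=28): chars_in_quartet=4 acc=0x77439C -> emit 77 43 9C, reset; bytes_emitted=3
After char 4 ('g'=32): chars_in_quartet=1 acc=0x20 bytes_emitted=3
After char 5 ('p'=41): chars_in_quartet=2 acc=0x829 bytes_emitted=3
After char 6 ('g'=32): chars_in_quartet=3 acc=0x20A60 bytes_emitted=3
After char 7 ('/'=63): chars_in_quartet=4 acc=0x82983F -> emit 82 98 3F, reset; bytes_emitted=6
After char 8 ('6'=58): chars_in_quartet=1 acc=0x3A bytes_emitted=6
After char 9 ('/'=63): chars_in_quartet=2 acc=0xEBF bytes_emitted=6
After char 10 ('U'=20): chars_in_quartet=3 acc=0x3AFD4 bytes_emitted=6
Padding '=': partial quartet acc=0x3AFD4 -> emit EB F5; bytes_emitted=8

Answer: 77 43 9C 82 98 3F EB F5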